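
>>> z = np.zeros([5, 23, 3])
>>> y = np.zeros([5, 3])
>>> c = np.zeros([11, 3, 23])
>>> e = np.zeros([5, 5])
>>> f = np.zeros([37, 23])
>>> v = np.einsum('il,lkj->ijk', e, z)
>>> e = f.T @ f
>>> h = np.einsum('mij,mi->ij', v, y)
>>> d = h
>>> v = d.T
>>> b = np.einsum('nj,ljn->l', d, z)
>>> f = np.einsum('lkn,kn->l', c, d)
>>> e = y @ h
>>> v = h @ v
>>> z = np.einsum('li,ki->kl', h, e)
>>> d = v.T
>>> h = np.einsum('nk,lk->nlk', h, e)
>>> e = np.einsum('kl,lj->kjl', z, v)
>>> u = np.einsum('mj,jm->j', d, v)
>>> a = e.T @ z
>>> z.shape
(5, 3)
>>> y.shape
(5, 3)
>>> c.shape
(11, 3, 23)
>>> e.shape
(5, 3, 3)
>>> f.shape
(11,)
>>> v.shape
(3, 3)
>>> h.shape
(3, 5, 23)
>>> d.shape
(3, 3)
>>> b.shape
(5,)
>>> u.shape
(3,)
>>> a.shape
(3, 3, 3)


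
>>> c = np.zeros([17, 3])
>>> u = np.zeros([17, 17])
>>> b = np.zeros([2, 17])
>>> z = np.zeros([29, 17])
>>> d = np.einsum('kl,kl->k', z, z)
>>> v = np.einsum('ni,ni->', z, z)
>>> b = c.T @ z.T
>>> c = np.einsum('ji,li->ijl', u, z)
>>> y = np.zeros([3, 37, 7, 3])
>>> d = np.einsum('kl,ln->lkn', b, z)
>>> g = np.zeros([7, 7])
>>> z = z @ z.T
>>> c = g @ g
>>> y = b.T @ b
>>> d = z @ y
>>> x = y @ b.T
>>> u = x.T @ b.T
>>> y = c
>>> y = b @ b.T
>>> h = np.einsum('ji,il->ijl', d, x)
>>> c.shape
(7, 7)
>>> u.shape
(3, 3)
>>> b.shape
(3, 29)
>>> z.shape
(29, 29)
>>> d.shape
(29, 29)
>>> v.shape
()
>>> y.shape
(3, 3)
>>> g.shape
(7, 7)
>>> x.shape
(29, 3)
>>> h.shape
(29, 29, 3)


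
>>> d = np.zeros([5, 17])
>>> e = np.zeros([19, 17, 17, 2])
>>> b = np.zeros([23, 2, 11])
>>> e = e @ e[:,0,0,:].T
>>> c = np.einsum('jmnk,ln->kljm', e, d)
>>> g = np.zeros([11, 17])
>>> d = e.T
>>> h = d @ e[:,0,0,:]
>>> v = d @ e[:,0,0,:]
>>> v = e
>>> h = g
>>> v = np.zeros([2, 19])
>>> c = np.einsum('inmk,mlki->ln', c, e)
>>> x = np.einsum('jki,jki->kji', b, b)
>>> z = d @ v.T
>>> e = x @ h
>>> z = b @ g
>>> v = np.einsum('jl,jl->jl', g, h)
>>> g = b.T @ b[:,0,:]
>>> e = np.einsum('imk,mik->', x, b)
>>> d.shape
(19, 17, 17, 19)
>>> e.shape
()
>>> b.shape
(23, 2, 11)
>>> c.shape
(17, 5)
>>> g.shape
(11, 2, 11)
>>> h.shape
(11, 17)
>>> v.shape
(11, 17)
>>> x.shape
(2, 23, 11)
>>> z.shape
(23, 2, 17)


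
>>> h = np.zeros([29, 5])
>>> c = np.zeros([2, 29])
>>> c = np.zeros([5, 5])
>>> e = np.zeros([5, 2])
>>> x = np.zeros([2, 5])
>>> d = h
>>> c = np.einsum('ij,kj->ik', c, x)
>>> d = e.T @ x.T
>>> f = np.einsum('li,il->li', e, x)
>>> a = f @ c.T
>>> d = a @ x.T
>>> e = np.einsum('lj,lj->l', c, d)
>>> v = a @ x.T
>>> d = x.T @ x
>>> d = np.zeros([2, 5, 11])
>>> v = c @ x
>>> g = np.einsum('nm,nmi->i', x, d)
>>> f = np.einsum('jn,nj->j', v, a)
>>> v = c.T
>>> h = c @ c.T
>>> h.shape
(5, 5)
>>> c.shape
(5, 2)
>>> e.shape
(5,)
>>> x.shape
(2, 5)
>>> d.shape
(2, 5, 11)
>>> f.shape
(5,)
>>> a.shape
(5, 5)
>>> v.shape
(2, 5)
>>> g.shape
(11,)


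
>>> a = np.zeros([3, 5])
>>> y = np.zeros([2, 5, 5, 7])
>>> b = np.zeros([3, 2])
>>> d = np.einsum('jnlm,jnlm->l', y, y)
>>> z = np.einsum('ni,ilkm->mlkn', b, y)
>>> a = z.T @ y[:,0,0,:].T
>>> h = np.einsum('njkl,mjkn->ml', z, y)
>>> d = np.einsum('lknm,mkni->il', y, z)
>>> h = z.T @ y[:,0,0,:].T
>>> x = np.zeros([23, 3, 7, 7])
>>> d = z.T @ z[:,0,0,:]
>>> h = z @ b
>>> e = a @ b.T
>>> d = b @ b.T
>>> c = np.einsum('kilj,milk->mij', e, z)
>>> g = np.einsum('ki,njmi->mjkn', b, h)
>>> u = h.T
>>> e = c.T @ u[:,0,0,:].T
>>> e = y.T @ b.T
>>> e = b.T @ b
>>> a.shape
(3, 5, 5, 2)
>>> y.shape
(2, 5, 5, 7)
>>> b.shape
(3, 2)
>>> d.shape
(3, 3)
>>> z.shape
(7, 5, 5, 3)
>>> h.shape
(7, 5, 5, 2)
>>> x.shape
(23, 3, 7, 7)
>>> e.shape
(2, 2)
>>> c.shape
(7, 5, 3)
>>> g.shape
(5, 5, 3, 7)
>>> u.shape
(2, 5, 5, 7)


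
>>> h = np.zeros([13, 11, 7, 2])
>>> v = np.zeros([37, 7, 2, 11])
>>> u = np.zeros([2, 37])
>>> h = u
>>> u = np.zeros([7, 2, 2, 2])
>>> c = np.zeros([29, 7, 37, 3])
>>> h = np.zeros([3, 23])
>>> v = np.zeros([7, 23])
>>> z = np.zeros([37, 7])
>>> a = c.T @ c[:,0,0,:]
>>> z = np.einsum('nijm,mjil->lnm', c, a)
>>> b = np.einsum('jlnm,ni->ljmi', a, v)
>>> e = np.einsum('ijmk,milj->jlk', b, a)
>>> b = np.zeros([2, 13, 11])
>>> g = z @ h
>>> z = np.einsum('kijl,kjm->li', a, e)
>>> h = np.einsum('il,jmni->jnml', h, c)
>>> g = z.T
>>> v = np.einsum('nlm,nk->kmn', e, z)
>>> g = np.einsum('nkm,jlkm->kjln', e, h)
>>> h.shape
(29, 37, 7, 23)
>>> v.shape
(37, 23, 3)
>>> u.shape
(7, 2, 2, 2)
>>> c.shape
(29, 7, 37, 3)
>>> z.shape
(3, 37)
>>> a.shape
(3, 37, 7, 3)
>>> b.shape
(2, 13, 11)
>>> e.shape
(3, 7, 23)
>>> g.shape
(7, 29, 37, 3)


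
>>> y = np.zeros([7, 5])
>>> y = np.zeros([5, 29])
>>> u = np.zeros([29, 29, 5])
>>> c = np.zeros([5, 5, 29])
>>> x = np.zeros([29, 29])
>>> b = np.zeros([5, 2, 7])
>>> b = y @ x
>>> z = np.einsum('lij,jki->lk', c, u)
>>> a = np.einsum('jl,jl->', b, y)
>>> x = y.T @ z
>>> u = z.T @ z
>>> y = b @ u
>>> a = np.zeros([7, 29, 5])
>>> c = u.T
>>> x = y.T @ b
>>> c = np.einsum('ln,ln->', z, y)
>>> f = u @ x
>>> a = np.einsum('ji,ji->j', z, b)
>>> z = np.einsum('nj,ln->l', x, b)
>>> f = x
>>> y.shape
(5, 29)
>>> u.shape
(29, 29)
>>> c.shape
()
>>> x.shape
(29, 29)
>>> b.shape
(5, 29)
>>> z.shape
(5,)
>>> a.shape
(5,)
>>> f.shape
(29, 29)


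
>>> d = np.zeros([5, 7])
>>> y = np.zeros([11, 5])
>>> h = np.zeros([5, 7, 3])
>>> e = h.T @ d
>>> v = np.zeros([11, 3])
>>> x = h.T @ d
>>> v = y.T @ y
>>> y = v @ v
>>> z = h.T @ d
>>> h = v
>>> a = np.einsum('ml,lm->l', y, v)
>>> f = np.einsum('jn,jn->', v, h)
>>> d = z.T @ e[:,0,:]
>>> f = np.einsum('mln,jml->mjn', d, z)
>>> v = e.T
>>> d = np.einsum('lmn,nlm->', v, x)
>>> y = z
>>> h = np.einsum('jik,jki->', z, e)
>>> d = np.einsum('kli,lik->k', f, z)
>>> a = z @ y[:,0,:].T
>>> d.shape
(7,)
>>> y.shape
(3, 7, 7)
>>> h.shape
()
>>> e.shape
(3, 7, 7)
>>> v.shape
(7, 7, 3)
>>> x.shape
(3, 7, 7)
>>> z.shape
(3, 7, 7)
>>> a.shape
(3, 7, 3)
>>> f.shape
(7, 3, 7)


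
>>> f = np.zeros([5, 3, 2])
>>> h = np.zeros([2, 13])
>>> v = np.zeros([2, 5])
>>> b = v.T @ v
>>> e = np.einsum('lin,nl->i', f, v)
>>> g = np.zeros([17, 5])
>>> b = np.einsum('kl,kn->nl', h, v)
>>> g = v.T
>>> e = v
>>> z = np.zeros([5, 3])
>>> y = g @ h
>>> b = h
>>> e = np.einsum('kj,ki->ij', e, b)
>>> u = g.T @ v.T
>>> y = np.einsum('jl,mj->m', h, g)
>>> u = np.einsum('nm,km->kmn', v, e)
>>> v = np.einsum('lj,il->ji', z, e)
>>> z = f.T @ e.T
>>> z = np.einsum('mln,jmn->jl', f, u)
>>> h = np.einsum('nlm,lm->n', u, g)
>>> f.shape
(5, 3, 2)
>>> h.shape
(13,)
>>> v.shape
(3, 13)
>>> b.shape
(2, 13)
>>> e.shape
(13, 5)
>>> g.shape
(5, 2)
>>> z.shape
(13, 3)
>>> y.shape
(5,)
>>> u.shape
(13, 5, 2)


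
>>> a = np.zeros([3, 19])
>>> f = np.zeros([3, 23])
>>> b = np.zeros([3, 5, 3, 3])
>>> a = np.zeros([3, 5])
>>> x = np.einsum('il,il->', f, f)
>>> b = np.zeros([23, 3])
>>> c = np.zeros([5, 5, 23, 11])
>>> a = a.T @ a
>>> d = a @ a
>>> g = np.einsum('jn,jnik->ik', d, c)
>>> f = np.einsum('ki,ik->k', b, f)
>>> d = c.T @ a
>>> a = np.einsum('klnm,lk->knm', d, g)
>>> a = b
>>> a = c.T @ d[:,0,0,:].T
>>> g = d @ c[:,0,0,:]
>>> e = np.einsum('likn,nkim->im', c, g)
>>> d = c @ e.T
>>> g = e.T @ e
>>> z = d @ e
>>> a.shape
(11, 23, 5, 11)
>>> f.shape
(23,)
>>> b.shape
(23, 3)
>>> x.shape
()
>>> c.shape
(5, 5, 23, 11)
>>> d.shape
(5, 5, 23, 5)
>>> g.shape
(11, 11)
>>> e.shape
(5, 11)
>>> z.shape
(5, 5, 23, 11)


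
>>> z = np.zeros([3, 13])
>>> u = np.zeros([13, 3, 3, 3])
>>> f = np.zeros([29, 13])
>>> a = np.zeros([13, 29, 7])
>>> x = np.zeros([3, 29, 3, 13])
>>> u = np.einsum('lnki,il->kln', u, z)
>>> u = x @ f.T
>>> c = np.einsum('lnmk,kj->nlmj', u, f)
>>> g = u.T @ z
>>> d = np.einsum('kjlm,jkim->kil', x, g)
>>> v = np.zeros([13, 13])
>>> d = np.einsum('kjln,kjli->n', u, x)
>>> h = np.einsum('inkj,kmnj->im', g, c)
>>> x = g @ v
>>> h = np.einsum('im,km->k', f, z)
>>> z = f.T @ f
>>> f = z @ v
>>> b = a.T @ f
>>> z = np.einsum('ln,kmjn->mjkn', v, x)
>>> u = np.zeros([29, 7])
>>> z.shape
(3, 29, 29, 13)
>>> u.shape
(29, 7)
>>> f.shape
(13, 13)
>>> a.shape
(13, 29, 7)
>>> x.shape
(29, 3, 29, 13)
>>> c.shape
(29, 3, 3, 13)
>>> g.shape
(29, 3, 29, 13)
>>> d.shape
(29,)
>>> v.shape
(13, 13)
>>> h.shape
(3,)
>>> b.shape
(7, 29, 13)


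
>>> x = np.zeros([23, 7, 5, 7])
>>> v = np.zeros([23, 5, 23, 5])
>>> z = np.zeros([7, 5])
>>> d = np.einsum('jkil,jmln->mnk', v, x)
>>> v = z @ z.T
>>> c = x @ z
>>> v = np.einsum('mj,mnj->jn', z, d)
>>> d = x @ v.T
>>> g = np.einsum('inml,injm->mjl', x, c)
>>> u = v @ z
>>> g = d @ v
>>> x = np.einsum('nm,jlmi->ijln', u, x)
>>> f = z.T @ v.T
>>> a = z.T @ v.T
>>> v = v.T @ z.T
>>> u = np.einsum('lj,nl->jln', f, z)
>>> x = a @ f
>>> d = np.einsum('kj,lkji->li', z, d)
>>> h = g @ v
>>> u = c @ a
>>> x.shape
(5, 5)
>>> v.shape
(7, 7)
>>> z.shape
(7, 5)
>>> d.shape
(23, 5)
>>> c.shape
(23, 7, 5, 5)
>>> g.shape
(23, 7, 5, 7)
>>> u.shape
(23, 7, 5, 5)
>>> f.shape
(5, 5)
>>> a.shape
(5, 5)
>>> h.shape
(23, 7, 5, 7)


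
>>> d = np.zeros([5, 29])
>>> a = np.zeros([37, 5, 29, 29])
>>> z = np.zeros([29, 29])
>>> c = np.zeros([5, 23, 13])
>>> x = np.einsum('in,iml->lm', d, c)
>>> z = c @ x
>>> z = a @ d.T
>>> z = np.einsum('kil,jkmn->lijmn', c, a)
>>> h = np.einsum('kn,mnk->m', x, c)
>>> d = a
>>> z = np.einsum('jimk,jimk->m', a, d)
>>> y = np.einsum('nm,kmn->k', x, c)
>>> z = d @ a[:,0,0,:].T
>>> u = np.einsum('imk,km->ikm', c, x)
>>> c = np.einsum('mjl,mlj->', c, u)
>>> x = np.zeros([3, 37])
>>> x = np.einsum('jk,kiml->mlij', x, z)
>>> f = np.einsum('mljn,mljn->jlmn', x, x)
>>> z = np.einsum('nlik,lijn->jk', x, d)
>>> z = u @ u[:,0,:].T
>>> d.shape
(37, 5, 29, 29)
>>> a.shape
(37, 5, 29, 29)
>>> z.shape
(5, 13, 5)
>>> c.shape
()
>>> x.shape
(29, 37, 5, 3)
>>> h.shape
(5,)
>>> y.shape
(5,)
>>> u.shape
(5, 13, 23)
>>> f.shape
(5, 37, 29, 3)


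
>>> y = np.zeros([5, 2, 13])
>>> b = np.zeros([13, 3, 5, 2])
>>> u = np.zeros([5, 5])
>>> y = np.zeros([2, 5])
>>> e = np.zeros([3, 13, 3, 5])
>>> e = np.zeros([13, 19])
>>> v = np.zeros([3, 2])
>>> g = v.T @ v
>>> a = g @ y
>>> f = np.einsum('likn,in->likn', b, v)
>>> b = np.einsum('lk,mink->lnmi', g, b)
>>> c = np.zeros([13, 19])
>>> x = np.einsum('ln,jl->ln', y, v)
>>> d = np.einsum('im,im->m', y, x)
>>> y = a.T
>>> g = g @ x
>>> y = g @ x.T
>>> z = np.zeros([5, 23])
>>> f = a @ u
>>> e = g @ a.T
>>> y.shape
(2, 2)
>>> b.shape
(2, 5, 13, 3)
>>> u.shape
(5, 5)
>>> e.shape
(2, 2)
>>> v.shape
(3, 2)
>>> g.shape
(2, 5)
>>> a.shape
(2, 5)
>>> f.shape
(2, 5)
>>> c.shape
(13, 19)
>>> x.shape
(2, 5)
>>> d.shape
(5,)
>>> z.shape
(5, 23)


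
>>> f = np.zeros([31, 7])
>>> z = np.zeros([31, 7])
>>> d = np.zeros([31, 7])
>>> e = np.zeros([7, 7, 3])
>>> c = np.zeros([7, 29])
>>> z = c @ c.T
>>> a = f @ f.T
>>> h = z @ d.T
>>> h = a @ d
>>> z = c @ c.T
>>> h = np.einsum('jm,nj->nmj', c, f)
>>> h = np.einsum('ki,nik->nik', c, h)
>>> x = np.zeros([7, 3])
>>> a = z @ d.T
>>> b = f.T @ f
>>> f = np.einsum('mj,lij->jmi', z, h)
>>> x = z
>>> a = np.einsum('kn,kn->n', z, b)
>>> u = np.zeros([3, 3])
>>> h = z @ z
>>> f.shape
(7, 7, 29)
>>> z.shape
(7, 7)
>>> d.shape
(31, 7)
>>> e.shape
(7, 7, 3)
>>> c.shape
(7, 29)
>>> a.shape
(7,)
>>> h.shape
(7, 7)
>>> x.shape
(7, 7)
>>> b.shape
(7, 7)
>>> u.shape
(3, 3)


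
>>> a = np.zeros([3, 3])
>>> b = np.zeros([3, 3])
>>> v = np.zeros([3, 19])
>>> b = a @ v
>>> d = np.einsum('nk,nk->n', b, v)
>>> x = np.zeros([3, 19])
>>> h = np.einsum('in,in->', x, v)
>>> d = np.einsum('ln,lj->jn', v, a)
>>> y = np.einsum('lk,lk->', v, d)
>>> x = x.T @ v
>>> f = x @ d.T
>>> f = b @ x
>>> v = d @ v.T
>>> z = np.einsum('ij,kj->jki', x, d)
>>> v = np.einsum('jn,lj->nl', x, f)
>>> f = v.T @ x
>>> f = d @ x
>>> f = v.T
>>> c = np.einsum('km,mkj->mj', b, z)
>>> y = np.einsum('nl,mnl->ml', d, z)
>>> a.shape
(3, 3)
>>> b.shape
(3, 19)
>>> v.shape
(19, 3)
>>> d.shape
(3, 19)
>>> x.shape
(19, 19)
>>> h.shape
()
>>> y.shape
(19, 19)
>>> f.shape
(3, 19)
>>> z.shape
(19, 3, 19)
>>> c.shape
(19, 19)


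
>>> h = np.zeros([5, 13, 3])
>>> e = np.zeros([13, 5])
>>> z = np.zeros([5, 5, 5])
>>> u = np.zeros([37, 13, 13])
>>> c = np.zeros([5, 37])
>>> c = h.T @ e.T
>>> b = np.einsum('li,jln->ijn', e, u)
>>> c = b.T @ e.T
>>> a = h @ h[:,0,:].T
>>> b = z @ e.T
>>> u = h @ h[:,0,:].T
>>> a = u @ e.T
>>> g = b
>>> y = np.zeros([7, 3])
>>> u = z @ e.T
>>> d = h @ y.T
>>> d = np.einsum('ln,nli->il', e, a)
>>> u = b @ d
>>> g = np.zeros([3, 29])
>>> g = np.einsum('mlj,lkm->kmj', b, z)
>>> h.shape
(5, 13, 3)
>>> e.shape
(13, 5)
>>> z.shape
(5, 5, 5)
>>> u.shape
(5, 5, 13)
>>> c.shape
(13, 37, 13)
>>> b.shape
(5, 5, 13)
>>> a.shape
(5, 13, 13)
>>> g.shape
(5, 5, 13)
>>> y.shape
(7, 3)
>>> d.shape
(13, 13)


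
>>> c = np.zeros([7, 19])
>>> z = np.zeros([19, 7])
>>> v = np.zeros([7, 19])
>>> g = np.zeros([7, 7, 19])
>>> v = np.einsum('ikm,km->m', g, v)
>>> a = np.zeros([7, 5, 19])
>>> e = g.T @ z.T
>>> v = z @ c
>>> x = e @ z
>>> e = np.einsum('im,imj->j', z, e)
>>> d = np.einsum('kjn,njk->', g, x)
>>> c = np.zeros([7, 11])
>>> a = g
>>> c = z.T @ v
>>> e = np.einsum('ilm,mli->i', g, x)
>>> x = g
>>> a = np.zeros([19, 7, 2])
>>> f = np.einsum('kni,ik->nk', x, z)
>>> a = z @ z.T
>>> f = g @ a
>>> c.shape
(7, 19)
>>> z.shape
(19, 7)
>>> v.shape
(19, 19)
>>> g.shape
(7, 7, 19)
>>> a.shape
(19, 19)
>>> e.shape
(7,)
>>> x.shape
(7, 7, 19)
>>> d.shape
()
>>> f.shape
(7, 7, 19)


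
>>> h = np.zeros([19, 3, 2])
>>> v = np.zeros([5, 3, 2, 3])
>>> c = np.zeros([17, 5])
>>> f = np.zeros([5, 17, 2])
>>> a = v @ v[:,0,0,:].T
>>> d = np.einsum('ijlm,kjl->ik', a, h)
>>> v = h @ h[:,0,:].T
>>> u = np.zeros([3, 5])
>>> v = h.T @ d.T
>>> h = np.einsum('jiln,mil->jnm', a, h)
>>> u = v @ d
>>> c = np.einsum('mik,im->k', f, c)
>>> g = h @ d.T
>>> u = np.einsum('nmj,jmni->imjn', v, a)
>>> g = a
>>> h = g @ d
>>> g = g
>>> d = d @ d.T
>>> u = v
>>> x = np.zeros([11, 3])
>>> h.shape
(5, 3, 2, 19)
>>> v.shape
(2, 3, 5)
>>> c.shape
(2,)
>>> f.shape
(5, 17, 2)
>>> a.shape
(5, 3, 2, 5)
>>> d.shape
(5, 5)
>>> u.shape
(2, 3, 5)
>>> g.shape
(5, 3, 2, 5)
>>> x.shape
(11, 3)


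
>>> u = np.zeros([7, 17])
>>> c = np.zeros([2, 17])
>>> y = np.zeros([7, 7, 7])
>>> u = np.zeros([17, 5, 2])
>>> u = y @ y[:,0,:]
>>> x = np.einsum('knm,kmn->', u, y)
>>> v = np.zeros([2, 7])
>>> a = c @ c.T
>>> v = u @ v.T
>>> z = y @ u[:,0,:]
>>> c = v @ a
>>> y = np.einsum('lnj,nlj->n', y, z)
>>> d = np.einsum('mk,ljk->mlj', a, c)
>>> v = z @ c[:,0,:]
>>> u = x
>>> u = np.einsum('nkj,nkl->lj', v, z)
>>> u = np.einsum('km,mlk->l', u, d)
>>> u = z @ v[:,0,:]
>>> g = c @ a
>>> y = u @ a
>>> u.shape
(7, 7, 2)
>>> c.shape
(7, 7, 2)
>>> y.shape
(7, 7, 2)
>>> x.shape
()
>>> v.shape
(7, 7, 2)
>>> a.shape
(2, 2)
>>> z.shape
(7, 7, 7)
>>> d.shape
(2, 7, 7)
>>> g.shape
(7, 7, 2)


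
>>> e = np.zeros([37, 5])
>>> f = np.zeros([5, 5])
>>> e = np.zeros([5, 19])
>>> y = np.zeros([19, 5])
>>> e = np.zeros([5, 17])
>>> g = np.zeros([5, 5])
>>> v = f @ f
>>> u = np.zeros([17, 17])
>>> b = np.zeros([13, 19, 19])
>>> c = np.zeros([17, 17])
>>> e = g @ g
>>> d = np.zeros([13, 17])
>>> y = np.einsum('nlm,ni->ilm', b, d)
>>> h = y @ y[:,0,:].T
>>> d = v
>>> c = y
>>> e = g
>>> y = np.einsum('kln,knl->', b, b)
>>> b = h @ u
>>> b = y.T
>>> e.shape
(5, 5)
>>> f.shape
(5, 5)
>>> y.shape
()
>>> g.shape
(5, 5)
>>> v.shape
(5, 5)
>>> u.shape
(17, 17)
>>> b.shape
()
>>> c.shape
(17, 19, 19)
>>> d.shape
(5, 5)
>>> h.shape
(17, 19, 17)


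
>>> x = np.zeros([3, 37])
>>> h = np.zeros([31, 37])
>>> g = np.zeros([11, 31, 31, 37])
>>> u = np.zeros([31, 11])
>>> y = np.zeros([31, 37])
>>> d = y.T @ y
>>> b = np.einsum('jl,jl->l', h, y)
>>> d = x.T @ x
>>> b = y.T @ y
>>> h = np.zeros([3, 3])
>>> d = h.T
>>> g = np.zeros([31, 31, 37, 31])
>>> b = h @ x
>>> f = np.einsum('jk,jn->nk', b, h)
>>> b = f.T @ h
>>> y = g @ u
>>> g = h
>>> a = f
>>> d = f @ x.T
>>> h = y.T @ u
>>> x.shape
(3, 37)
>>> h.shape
(11, 37, 31, 11)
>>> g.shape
(3, 3)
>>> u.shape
(31, 11)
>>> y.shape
(31, 31, 37, 11)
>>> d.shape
(3, 3)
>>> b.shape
(37, 3)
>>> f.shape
(3, 37)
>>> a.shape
(3, 37)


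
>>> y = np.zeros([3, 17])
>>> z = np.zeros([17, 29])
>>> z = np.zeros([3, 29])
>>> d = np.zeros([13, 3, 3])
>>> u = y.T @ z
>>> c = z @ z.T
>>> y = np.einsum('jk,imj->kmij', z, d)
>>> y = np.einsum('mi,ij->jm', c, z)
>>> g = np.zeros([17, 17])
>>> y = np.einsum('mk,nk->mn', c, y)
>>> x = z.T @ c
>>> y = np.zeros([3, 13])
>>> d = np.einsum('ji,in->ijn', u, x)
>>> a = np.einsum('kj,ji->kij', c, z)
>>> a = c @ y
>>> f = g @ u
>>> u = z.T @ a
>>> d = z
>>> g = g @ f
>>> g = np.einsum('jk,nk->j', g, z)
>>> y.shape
(3, 13)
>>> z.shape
(3, 29)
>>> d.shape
(3, 29)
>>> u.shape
(29, 13)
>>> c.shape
(3, 3)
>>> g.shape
(17,)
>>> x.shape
(29, 3)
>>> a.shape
(3, 13)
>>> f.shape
(17, 29)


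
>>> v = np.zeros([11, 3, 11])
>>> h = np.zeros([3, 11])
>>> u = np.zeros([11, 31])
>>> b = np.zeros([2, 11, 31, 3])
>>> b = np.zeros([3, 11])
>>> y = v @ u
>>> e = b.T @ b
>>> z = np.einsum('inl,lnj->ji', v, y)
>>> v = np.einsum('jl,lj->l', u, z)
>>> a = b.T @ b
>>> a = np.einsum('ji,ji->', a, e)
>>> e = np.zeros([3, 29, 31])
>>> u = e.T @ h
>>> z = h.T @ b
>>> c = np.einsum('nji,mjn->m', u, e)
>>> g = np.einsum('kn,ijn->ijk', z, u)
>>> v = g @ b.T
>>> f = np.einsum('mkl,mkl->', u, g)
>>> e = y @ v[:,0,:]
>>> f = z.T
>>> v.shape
(31, 29, 3)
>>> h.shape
(3, 11)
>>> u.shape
(31, 29, 11)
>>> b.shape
(3, 11)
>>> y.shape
(11, 3, 31)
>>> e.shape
(11, 3, 3)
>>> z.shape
(11, 11)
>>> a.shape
()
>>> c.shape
(3,)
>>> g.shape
(31, 29, 11)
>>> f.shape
(11, 11)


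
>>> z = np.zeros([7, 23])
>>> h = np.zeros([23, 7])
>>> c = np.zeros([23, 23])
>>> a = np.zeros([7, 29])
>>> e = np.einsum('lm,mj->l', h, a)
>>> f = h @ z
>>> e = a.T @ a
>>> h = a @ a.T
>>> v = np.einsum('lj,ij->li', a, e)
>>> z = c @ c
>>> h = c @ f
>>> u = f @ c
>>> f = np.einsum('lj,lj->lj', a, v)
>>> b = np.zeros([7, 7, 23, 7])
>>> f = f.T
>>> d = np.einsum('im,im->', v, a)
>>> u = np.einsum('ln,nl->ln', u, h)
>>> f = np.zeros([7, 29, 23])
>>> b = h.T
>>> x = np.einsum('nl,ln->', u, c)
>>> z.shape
(23, 23)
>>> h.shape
(23, 23)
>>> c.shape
(23, 23)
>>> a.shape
(7, 29)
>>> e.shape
(29, 29)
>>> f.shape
(7, 29, 23)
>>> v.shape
(7, 29)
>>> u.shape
(23, 23)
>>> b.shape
(23, 23)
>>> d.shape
()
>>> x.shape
()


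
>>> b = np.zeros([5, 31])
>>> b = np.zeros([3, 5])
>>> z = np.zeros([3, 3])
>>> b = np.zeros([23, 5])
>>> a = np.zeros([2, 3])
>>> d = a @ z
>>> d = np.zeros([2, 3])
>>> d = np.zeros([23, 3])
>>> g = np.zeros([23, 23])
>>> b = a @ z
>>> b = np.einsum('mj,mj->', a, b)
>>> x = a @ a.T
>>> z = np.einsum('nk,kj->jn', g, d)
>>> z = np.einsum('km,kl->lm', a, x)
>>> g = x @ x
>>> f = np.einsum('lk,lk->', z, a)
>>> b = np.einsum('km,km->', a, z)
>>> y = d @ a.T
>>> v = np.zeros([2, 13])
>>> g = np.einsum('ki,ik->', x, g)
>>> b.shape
()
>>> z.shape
(2, 3)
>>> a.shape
(2, 3)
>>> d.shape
(23, 3)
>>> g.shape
()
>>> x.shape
(2, 2)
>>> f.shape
()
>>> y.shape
(23, 2)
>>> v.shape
(2, 13)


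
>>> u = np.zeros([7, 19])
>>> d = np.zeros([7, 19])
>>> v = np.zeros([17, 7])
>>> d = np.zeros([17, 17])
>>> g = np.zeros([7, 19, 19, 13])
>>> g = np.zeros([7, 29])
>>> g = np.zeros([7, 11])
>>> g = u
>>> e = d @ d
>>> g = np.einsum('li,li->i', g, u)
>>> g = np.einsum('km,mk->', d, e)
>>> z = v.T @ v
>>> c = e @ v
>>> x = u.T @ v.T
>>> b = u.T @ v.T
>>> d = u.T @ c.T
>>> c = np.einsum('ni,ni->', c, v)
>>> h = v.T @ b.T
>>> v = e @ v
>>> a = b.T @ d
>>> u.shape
(7, 19)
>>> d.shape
(19, 17)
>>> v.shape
(17, 7)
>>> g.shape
()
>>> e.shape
(17, 17)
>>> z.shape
(7, 7)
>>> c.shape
()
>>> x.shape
(19, 17)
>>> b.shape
(19, 17)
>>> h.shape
(7, 19)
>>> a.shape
(17, 17)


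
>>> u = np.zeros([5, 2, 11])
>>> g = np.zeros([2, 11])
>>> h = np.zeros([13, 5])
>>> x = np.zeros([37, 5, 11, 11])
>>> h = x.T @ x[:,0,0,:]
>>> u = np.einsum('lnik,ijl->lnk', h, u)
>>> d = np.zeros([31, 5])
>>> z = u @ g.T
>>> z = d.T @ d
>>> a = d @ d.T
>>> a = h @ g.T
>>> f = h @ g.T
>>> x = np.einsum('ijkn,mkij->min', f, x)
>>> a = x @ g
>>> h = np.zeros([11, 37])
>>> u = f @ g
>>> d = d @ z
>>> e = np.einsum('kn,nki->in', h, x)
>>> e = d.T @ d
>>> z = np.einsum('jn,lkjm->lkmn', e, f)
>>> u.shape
(11, 11, 5, 11)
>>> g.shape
(2, 11)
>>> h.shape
(11, 37)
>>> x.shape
(37, 11, 2)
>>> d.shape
(31, 5)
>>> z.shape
(11, 11, 2, 5)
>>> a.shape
(37, 11, 11)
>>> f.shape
(11, 11, 5, 2)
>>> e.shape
(5, 5)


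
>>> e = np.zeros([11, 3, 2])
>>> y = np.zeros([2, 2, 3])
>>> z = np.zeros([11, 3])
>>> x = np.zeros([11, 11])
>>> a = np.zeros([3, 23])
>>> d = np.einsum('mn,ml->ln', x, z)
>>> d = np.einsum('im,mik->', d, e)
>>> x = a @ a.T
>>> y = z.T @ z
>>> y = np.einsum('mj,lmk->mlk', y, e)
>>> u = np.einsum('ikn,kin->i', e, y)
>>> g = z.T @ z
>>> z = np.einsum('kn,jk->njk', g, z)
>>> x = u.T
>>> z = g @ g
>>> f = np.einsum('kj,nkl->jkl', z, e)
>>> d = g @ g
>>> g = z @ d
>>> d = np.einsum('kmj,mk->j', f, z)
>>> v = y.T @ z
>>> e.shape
(11, 3, 2)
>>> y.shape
(3, 11, 2)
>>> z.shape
(3, 3)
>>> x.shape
(11,)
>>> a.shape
(3, 23)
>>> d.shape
(2,)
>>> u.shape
(11,)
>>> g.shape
(3, 3)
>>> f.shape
(3, 3, 2)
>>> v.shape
(2, 11, 3)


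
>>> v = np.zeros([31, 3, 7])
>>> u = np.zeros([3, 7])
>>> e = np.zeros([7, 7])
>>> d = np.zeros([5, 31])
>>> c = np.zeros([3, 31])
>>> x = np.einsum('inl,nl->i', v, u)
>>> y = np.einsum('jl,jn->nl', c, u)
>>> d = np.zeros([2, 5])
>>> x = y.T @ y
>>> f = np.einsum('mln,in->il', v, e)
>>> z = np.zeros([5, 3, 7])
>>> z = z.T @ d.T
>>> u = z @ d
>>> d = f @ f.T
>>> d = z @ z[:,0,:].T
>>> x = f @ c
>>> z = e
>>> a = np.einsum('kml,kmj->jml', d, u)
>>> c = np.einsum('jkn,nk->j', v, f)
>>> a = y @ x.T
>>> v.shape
(31, 3, 7)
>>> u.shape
(7, 3, 5)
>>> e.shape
(7, 7)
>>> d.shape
(7, 3, 7)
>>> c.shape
(31,)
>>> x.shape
(7, 31)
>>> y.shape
(7, 31)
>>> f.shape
(7, 3)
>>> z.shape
(7, 7)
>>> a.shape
(7, 7)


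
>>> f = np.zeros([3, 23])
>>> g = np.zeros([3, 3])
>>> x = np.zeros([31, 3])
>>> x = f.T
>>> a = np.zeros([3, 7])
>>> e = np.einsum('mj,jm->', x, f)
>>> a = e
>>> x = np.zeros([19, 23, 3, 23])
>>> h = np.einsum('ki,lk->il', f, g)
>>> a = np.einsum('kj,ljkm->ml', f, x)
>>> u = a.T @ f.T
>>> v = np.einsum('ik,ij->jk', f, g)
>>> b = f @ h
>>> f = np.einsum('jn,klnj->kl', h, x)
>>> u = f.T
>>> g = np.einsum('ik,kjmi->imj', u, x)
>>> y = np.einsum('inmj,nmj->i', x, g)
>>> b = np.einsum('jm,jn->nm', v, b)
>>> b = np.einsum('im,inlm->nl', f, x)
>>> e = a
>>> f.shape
(19, 23)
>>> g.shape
(23, 3, 23)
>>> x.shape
(19, 23, 3, 23)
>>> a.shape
(23, 19)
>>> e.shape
(23, 19)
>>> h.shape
(23, 3)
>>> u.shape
(23, 19)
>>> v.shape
(3, 23)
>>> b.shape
(23, 3)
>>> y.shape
(19,)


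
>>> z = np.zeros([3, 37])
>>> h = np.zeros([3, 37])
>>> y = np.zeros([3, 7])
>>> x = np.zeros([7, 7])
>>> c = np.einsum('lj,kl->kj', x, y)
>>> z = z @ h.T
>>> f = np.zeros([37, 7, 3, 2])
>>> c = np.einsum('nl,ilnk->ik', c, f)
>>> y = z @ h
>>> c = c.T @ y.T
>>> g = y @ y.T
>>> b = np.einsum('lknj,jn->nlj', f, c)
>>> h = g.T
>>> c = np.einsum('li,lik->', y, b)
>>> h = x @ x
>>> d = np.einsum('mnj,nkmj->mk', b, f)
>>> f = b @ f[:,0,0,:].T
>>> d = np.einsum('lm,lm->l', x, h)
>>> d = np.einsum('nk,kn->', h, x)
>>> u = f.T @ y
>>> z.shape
(3, 3)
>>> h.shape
(7, 7)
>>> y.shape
(3, 37)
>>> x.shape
(7, 7)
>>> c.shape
()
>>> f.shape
(3, 37, 37)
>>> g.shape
(3, 3)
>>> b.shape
(3, 37, 2)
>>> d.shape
()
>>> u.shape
(37, 37, 37)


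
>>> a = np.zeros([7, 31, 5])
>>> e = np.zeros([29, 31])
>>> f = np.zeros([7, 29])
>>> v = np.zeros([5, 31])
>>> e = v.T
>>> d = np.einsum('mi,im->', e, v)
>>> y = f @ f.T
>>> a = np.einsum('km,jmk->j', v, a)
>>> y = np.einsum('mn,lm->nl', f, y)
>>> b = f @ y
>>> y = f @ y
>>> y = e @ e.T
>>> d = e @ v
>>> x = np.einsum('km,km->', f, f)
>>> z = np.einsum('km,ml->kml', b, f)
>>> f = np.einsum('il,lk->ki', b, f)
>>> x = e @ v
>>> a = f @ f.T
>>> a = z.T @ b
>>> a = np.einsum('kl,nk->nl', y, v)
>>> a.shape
(5, 31)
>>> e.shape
(31, 5)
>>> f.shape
(29, 7)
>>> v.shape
(5, 31)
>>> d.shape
(31, 31)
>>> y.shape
(31, 31)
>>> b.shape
(7, 7)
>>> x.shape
(31, 31)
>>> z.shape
(7, 7, 29)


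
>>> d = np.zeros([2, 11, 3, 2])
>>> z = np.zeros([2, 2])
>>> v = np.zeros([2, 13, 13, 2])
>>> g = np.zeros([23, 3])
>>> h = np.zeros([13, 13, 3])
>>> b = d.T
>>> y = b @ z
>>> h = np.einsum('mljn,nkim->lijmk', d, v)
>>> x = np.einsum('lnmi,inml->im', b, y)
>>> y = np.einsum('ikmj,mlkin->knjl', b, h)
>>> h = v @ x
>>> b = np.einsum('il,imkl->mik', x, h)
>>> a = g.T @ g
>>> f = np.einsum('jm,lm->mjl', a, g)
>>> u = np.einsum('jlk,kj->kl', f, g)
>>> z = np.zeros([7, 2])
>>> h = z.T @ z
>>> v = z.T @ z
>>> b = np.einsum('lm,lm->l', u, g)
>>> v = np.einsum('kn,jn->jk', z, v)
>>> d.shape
(2, 11, 3, 2)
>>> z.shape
(7, 2)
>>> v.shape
(2, 7)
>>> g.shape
(23, 3)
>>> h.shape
(2, 2)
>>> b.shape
(23,)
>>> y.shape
(3, 13, 2, 13)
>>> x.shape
(2, 11)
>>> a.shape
(3, 3)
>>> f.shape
(3, 3, 23)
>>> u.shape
(23, 3)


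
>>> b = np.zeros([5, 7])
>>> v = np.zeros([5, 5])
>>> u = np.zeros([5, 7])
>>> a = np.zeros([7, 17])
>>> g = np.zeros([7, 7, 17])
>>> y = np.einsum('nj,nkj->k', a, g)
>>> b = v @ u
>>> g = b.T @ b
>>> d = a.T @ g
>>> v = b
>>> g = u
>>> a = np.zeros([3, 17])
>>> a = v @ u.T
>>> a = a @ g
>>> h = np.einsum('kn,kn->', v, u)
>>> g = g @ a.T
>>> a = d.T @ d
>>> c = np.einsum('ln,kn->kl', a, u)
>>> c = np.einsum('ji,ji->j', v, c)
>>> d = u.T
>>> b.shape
(5, 7)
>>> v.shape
(5, 7)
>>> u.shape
(5, 7)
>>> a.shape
(7, 7)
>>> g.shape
(5, 5)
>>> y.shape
(7,)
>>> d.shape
(7, 5)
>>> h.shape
()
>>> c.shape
(5,)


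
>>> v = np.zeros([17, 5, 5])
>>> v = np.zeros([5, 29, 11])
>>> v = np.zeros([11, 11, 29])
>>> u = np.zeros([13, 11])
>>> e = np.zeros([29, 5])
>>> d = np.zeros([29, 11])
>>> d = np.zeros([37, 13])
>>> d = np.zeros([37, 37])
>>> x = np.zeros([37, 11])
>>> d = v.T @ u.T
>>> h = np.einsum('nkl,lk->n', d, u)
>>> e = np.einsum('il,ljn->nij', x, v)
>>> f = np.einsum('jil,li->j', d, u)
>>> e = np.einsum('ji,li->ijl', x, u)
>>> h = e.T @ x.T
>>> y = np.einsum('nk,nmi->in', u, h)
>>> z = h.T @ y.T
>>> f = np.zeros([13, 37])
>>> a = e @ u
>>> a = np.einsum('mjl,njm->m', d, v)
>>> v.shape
(11, 11, 29)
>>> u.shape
(13, 11)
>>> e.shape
(11, 37, 13)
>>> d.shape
(29, 11, 13)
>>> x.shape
(37, 11)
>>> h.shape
(13, 37, 37)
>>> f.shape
(13, 37)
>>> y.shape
(37, 13)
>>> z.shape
(37, 37, 37)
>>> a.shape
(29,)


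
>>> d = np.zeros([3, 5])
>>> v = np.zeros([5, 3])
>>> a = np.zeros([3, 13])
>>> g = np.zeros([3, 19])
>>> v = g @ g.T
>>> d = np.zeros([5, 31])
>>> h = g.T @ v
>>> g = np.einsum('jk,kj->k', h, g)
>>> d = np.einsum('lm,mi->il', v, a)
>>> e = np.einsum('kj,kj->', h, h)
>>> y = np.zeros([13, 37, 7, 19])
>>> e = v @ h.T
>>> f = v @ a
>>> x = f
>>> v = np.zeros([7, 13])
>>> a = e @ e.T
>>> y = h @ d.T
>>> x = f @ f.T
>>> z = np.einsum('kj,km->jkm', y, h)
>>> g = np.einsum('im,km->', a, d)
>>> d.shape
(13, 3)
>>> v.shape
(7, 13)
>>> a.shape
(3, 3)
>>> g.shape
()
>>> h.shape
(19, 3)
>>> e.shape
(3, 19)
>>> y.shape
(19, 13)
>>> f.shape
(3, 13)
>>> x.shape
(3, 3)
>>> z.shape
(13, 19, 3)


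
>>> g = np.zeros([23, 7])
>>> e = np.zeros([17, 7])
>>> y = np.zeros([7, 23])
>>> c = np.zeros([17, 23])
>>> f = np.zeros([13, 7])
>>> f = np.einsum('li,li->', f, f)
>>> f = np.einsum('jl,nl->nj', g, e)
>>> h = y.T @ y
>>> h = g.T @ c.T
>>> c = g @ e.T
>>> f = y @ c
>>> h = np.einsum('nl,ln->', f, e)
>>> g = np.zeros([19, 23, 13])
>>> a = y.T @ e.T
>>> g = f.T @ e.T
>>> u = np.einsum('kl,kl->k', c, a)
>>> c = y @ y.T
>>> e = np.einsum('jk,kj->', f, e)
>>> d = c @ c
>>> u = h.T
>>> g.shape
(17, 17)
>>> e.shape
()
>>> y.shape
(7, 23)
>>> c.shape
(7, 7)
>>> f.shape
(7, 17)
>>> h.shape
()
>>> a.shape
(23, 17)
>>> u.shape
()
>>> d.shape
(7, 7)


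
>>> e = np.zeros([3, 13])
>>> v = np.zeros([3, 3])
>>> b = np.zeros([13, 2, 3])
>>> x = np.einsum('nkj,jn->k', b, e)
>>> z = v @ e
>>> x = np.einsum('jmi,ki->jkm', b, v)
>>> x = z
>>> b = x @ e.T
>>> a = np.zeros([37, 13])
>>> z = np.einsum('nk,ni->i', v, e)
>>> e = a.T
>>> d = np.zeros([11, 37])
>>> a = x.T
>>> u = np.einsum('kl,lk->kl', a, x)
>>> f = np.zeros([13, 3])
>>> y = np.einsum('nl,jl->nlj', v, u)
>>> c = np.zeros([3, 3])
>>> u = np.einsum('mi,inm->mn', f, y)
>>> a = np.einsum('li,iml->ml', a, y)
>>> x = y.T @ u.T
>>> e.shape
(13, 37)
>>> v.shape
(3, 3)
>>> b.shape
(3, 3)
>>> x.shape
(13, 3, 13)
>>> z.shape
(13,)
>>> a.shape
(3, 13)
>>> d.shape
(11, 37)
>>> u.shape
(13, 3)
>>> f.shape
(13, 3)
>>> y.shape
(3, 3, 13)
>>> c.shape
(3, 3)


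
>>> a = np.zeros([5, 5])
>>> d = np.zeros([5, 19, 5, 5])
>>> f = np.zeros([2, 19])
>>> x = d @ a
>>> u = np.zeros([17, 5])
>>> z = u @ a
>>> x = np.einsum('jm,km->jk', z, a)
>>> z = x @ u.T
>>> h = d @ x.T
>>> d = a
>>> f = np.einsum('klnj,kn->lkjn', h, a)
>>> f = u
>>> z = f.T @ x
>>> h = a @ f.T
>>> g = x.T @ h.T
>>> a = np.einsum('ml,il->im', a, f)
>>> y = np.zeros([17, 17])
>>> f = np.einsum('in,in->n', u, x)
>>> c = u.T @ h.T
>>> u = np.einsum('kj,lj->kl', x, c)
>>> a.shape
(17, 5)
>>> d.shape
(5, 5)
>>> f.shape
(5,)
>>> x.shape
(17, 5)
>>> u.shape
(17, 5)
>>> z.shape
(5, 5)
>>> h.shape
(5, 17)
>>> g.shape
(5, 5)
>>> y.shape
(17, 17)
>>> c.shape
(5, 5)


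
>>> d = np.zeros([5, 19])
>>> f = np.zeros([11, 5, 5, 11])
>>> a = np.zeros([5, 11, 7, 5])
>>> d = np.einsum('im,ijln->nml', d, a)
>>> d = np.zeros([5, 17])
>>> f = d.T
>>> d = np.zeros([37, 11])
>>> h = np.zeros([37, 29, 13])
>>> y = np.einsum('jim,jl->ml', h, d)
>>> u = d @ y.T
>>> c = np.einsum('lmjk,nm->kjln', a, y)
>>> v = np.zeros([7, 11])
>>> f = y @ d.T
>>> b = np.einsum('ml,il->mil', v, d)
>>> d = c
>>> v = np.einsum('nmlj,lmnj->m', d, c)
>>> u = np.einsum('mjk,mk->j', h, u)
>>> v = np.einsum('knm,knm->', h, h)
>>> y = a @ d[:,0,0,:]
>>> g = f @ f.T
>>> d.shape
(5, 7, 5, 13)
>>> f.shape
(13, 37)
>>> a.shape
(5, 11, 7, 5)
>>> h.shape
(37, 29, 13)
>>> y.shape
(5, 11, 7, 13)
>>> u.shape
(29,)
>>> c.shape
(5, 7, 5, 13)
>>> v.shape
()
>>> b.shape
(7, 37, 11)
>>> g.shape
(13, 13)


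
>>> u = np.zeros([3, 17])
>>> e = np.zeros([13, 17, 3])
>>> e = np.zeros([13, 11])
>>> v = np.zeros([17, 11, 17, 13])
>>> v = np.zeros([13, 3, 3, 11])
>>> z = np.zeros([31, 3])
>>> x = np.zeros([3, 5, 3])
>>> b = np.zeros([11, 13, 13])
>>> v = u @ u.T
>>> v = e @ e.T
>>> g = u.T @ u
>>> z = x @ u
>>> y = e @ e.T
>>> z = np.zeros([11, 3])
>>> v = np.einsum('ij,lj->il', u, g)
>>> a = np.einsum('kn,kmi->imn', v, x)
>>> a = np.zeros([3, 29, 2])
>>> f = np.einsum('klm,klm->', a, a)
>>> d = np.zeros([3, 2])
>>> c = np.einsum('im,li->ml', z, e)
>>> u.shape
(3, 17)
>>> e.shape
(13, 11)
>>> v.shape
(3, 17)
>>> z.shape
(11, 3)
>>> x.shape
(3, 5, 3)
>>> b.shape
(11, 13, 13)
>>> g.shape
(17, 17)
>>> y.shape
(13, 13)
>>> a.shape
(3, 29, 2)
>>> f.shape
()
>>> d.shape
(3, 2)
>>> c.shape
(3, 13)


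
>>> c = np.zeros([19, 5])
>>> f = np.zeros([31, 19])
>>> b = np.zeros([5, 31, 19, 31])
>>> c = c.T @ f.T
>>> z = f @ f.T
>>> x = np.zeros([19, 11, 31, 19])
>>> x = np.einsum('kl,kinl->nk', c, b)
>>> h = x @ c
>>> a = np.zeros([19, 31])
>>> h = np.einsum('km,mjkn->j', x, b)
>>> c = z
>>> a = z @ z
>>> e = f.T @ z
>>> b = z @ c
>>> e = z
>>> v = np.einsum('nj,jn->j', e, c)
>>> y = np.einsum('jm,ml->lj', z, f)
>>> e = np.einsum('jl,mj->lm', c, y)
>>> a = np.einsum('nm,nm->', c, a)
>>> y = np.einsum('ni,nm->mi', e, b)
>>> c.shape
(31, 31)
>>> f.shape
(31, 19)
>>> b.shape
(31, 31)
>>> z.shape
(31, 31)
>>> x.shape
(19, 5)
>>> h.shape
(31,)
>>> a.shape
()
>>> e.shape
(31, 19)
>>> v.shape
(31,)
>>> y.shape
(31, 19)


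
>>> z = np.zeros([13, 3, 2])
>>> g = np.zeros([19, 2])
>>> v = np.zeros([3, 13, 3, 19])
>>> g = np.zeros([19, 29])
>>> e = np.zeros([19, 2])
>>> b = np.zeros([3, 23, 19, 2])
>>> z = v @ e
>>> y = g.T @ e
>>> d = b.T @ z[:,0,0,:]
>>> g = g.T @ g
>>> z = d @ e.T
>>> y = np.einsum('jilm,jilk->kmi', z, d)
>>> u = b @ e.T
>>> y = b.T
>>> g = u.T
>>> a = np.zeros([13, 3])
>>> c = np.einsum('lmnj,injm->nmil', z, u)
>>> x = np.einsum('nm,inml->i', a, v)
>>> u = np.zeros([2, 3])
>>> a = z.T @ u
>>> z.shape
(2, 19, 23, 19)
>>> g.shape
(19, 19, 23, 3)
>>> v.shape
(3, 13, 3, 19)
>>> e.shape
(19, 2)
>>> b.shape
(3, 23, 19, 2)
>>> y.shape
(2, 19, 23, 3)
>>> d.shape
(2, 19, 23, 2)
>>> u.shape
(2, 3)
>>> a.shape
(19, 23, 19, 3)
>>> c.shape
(23, 19, 3, 2)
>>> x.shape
(3,)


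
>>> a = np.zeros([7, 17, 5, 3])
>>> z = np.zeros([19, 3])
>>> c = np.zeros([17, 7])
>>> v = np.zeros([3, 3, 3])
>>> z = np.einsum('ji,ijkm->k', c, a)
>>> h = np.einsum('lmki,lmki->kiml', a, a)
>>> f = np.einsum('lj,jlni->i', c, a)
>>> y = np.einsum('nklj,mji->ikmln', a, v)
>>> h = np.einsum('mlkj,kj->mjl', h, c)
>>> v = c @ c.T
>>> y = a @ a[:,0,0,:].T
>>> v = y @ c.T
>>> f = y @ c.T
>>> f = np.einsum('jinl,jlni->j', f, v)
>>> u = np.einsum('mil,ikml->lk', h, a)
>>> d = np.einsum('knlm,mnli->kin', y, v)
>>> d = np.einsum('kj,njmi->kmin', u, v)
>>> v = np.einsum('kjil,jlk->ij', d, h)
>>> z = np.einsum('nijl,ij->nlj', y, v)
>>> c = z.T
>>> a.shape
(7, 17, 5, 3)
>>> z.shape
(7, 7, 5)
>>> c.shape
(5, 7, 7)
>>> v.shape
(17, 5)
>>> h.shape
(5, 7, 3)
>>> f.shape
(7,)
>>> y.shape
(7, 17, 5, 7)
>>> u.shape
(3, 17)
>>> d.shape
(3, 5, 17, 7)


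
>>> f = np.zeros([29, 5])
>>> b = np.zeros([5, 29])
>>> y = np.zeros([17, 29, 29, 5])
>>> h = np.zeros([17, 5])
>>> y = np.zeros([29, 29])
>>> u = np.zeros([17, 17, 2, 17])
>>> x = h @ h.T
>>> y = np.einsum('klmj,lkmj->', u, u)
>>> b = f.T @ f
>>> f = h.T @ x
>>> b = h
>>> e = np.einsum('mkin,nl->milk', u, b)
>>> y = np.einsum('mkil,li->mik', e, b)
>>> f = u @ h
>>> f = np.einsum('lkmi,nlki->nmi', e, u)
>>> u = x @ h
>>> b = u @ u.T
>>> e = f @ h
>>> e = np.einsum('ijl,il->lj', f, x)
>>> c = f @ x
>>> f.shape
(17, 5, 17)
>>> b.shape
(17, 17)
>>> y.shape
(17, 5, 2)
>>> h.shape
(17, 5)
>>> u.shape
(17, 5)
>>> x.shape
(17, 17)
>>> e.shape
(17, 5)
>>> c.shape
(17, 5, 17)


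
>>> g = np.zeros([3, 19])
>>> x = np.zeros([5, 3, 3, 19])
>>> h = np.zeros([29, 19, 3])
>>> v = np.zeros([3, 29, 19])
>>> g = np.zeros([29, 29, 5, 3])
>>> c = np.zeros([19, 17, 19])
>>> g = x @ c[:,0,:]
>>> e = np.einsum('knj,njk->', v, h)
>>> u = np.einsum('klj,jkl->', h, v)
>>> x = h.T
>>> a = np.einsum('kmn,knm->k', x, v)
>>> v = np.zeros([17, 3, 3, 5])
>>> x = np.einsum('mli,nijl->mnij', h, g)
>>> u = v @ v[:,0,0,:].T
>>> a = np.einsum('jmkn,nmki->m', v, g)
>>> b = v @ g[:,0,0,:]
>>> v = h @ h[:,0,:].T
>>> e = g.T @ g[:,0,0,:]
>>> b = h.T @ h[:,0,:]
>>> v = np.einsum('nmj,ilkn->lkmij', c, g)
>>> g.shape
(5, 3, 3, 19)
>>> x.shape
(29, 5, 3, 3)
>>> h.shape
(29, 19, 3)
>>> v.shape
(3, 3, 17, 5, 19)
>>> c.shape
(19, 17, 19)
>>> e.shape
(19, 3, 3, 19)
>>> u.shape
(17, 3, 3, 17)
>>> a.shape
(3,)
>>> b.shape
(3, 19, 3)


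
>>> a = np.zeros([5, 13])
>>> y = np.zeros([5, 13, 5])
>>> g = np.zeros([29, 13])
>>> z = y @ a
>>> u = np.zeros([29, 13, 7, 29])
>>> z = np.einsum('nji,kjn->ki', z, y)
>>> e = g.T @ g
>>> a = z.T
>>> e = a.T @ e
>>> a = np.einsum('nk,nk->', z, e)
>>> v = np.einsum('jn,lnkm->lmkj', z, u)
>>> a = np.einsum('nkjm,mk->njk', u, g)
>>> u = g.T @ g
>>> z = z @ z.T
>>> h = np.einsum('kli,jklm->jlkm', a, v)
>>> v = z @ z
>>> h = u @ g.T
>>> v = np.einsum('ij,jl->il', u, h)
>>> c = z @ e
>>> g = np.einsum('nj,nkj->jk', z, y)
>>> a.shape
(29, 7, 13)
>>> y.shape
(5, 13, 5)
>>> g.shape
(5, 13)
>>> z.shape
(5, 5)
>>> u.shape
(13, 13)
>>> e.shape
(5, 13)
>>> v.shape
(13, 29)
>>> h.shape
(13, 29)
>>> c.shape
(5, 13)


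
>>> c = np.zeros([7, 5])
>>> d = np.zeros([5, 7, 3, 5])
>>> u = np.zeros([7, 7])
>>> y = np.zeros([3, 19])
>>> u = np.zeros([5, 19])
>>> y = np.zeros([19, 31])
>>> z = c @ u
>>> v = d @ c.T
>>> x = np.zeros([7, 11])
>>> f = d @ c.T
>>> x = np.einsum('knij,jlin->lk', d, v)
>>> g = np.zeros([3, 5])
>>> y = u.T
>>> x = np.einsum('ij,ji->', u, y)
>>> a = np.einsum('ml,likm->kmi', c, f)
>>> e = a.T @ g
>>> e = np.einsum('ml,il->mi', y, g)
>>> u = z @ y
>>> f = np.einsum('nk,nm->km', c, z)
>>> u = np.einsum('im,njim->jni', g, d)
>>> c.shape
(7, 5)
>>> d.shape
(5, 7, 3, 5)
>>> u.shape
(7, 5, 3)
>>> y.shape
(19, 5)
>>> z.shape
(7, 19)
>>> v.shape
(5, 7, 3, 7)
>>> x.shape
()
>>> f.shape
(5, 19)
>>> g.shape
(3, 5)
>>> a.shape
(3, 7, 7)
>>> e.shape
(19, 3)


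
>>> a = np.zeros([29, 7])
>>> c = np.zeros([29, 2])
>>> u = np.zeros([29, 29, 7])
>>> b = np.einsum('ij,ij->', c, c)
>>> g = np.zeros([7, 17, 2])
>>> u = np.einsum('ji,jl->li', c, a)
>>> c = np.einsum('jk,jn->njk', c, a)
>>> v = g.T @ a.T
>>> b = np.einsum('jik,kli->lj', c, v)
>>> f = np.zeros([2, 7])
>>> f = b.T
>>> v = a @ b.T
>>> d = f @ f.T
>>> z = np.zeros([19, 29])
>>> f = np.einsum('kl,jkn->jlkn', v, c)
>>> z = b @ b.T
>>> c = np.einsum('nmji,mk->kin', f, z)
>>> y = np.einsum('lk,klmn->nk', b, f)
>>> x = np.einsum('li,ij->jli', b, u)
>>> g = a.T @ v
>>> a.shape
(29, 7)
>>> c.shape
(17, 2, 7)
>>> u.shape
(7, 2)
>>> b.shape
(17, 7)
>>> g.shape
(7, 17)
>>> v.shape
(29, 17)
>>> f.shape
(7, 17, 29, 2)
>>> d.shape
(7, 7)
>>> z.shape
(17, 17)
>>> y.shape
(2, 7)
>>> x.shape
(2, 17, 7)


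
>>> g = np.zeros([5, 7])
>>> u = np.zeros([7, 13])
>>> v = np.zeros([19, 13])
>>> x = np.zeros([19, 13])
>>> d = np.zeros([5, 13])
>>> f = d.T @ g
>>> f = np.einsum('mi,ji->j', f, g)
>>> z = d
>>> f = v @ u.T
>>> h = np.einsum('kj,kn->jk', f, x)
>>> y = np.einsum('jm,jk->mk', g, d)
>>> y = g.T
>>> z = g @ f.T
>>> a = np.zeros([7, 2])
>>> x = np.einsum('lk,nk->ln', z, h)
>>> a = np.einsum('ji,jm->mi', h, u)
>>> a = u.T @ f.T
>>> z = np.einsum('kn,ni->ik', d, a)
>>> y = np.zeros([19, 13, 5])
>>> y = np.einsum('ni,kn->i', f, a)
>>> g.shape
(5, 7)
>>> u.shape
(7, 13)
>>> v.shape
(19, 13)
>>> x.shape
(5, 7)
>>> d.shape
(5, 13)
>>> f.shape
(19, 7)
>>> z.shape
(19, 5)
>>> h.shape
(7, 19)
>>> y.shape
(7,)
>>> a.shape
(13, 19)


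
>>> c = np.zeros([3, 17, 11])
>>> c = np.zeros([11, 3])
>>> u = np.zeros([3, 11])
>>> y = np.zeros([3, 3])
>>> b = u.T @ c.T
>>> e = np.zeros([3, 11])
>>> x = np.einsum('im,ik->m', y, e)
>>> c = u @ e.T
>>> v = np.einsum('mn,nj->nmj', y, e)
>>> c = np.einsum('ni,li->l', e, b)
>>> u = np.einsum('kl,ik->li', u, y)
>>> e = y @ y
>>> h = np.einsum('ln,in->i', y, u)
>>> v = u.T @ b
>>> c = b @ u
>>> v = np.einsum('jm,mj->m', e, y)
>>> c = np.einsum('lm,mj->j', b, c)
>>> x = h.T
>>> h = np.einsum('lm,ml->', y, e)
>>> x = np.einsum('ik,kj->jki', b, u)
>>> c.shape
(3,)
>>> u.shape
(11, 3)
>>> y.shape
(3, 3)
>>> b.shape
(11, 11)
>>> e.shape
(3, 3)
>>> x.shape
(3, 11, 11)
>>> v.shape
(3,)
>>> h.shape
()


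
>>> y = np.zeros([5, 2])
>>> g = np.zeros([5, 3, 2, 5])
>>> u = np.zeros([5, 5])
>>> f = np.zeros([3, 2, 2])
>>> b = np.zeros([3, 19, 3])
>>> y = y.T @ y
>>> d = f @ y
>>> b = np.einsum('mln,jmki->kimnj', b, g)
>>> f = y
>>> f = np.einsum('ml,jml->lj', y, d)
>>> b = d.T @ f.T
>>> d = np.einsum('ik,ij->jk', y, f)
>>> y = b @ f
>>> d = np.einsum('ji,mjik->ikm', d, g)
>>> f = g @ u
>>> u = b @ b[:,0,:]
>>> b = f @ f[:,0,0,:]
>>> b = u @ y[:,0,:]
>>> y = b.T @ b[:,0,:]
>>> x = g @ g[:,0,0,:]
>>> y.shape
(3, 2, 3)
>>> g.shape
(5, 3, 2, 5)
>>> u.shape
(2, 2, 2)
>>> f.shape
(5, 3, 2, 5)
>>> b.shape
(2, 2, 3)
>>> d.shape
(2, 5, 5)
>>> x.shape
(5, 3, 2, 5)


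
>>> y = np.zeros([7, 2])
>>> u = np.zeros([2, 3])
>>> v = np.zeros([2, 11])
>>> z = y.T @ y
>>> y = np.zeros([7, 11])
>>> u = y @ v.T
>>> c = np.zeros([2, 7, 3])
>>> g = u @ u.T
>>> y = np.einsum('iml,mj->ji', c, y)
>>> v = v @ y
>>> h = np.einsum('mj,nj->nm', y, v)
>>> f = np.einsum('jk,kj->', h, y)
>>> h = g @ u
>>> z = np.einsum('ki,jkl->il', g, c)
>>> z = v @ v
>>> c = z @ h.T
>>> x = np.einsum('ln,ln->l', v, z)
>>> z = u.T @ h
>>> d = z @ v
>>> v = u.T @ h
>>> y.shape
(11, 2)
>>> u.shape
(7, 2)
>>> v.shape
(2, 2)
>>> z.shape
(2, 2)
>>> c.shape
(2, 7)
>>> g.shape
(7, 7)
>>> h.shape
(7, 2)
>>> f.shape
()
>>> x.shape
(2,)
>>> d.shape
(2, 2)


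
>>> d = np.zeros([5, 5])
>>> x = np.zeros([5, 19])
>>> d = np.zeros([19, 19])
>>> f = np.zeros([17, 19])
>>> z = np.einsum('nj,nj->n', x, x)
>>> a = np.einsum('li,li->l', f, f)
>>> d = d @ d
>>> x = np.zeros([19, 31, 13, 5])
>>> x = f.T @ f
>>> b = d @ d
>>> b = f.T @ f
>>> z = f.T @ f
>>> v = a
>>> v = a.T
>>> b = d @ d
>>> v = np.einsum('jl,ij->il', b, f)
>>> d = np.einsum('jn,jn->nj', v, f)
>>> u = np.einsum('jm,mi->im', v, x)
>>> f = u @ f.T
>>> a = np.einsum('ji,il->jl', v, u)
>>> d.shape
(19, 17)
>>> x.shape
(19, 19)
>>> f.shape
(19, 17)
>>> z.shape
(19, 19)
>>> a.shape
(17, 19)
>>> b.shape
(19, 19)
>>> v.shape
(17, 19)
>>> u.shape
(19, 19)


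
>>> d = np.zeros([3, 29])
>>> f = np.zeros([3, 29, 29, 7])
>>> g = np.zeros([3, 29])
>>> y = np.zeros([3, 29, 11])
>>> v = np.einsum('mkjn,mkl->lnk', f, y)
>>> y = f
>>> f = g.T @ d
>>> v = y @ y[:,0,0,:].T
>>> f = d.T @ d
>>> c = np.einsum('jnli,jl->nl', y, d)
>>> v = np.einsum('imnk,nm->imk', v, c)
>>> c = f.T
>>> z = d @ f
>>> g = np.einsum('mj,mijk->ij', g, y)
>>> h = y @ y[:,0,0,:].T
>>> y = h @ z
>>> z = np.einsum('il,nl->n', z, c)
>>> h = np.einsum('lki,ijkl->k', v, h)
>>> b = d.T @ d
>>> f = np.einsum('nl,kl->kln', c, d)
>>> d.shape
(3, 29)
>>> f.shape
(3, 29, 29)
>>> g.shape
(29, 29)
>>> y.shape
(3, 29, 29, 29)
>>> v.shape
(3, 29, 3)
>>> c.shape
(29, 29)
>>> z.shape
(29,)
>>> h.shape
(29,)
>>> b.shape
(29, 29)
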